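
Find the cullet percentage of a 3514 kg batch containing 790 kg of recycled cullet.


Cullet ratio = (cullet mass / total batch mass) * 100
  Ratio = 790 / 3514 * 100 = 22.48%

22.48%


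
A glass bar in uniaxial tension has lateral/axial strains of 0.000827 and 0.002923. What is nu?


Poisson's ratio: nu = lateral strain / axial strain
  nu = 0.000827 / 0.002923 = 0.2829

0.2829


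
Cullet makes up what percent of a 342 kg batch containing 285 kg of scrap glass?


Cullet ratio = (cullet mass / total batch mass) * 100
  Ratio = 285 / 342 * 100 = 83.33%

83.33%


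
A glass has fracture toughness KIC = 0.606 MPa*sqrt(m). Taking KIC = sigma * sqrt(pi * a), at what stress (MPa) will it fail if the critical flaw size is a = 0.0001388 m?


Rearrange KIC = sigma * sqrt(pi * a):
  sigma = KIC / sqrt(pi * a)
  sqrt(pi * 0.0001388) = 0.020882
  sigma = 0.606 / 0.020882 = 29.02 MPa

29.02 MPa


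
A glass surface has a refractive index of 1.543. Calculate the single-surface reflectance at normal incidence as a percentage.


Fresnel reflectance at normal incidence:
  R = ((n - 1)/(n + 1))^2
  (n - 1)/(n + 1) = (1.543 - 1)/(1.543 + 1) = 0.213527
  R = 0.213527^2 = 0.0455938
  R(%) = 0.0455938 * 100 = 4.559%

4.559%


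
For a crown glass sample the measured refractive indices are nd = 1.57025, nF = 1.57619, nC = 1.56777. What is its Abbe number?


Abbe number formula: Vd = (nd - 1) / (nF - nC)
  nd - 1 = 1.57025 - 1 = 0.57025
  nF - nC = 1.57619 - 1.56777 = 0.00842
  Vd = 0.57025 / 0.00842 = 67.73

67.73


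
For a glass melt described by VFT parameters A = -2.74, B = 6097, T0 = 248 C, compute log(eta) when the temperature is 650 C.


VFT equation: log(eta) = A + B / (T - T0)
  T - T0 = 650 - 248 = 402
  B / (T - T0) = 6097 / 402 = 15.167
  log(eta) = -2.74 + 15.167 = 12.427

12.427


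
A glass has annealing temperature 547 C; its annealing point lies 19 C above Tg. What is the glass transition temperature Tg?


Rearrange T_anneal = Tg + offset for Tg:
  Tg = T_anneal - offset = 547 - 19 = 528 C

528 C


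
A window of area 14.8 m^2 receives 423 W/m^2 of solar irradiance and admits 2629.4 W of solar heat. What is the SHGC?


Rearrange Q = Area * SHGC * Irradiance:
  SHGC = Q / (Area * Irradiance)
  SHGC = 2629.4 / (14.8 * 423) = 0.42

0.42


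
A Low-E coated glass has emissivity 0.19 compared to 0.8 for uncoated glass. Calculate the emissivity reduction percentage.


Percentage reduction = (1 - coated/uncoated) * 100
  Ratio = 0.19 / 0.8 = 0.2375
  Reduction = (1 - 0.2375) * 100 = 76.2%

76.2%


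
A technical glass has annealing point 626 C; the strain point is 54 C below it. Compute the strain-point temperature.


Strain point = annealing point - difference:
  T_strain = 626 - 54 = 572 C

572 C


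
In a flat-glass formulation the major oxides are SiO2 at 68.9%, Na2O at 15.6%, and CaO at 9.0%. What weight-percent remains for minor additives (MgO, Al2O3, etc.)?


Sum the three major oxides:
  SiO2 + Na2O + CaO = 68.9 + 15.6 + 9.0 = 93.5%
Subtract from 100%:
  Others = 100 - 93.5 = 6.5%

6.5%


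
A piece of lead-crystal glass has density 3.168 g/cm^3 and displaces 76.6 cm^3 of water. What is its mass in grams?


Rearrange rho = m / V:
  m = rho * V
  m = 3.168 * 76.6 = 242.669 g

242.669 g


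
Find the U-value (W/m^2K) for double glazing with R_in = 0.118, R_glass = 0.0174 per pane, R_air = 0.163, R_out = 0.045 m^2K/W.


Total thermal resistance (series):
  R_total = R_in + R_glass + R_air + R_glass + R_out
  R_total = 0.118 + 0.0174 + 0.163 + 0.0174 + 0.045 = 0.3608 m^2K/W
U-value = 1 / R_total = 1 / 0.3608 = 2.772 W/m^2K

2.772 W/m^2K


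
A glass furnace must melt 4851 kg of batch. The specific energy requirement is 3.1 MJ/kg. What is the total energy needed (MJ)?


Total energy = mass * specific energy
  E = 4851 * 3.1 = 15038.1 MJ

15038.1 MJ


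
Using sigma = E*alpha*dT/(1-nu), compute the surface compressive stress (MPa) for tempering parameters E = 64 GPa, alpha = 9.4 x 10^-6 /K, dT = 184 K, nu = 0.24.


Tempering stress: sigma = E * alpha * dT / (1 - nu)
  E (MPa) = 64 * 1000 = 64000
  Numerator = 64000 * (9.4 x 10^-6) * 184 = 110.6944
  Denominator = 1 - 0.24 = 0.76
  sigma = 110.6944 / 0.76 = 145.7 MPa

145.7 MPa


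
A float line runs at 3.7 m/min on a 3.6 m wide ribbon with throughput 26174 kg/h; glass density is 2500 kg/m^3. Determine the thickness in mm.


Ribbon cross-section from mass balance:
  Volume rate = throughput / density = 26174 / 2500 = 10.4696 m^3/h
  thickness = volume rate / (speed * 60 * width), i.e.
  thickness = throughput / (60 * speed * width * density) * 1000
  thickness = 26174 / (60 * 3.7 * 3.6 * 2500) * 1000 = 13.1 mm

13.1 mm


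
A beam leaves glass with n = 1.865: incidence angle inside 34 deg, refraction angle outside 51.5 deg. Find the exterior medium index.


Apply Snell's law: n1 * sin(theta1) = n2 * sin(theta2)
  n2 = n1 * sin(theta1) / sin(theta2)
  sin(34) = 0.559193
  sin(51.5) = 0.782608
  n2 = 1.865 * 0.559193 / 0.782608 = 1.3326

1.3326


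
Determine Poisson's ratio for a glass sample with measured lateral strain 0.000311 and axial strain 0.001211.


Poisson's ratio: nu = lateral strain / axial strain
  nu = 0.000311 / 0.001211 = 0.2568

0.2568


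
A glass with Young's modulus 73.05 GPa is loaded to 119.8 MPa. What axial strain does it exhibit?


Rearrange E = sigma / epsilon:
  epsilon = sigma / E
  E (MPa) = 73.05 * 1000 = 73050
  epsilon = 119.8 / 73050 = 0.00164

0.00164


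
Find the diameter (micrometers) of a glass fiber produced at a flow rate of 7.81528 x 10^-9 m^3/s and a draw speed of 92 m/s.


Cross-sectional area from continuity:
  A = Q / v = 7.81528 x 10^-9 / 92 = 8.49487 x 10^-11 m^2
Diameter from circular cross-section:
  d = sqrt(4A / pi) * 10^6 (m -> um)
  d = sqrt(4 * 8.49487 x 10^-11 / pi) * 10^6 = 10.4 um

10.4 um


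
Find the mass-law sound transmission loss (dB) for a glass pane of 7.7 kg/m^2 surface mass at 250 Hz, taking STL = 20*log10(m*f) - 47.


Mass law: STL = 20 * log10(m * f) - 47
  m * f = 7.7 * 250 = 1925
  log10(1925) = 3.28443
  STL = 20 * 3.28443 - 47 = 65.6886 - 47 = 18.7 dB

18.7 dB


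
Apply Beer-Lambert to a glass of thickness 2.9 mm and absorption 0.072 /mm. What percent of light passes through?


Beer-Lambert law: T = exp(-alpha * thickness)
  exponent = -0.072 * 2.9 = -0.2088
  T = exp(-0.2088) = 0.8116
  Percentage = 0.8116 * 100 = 81.16%

81.16%


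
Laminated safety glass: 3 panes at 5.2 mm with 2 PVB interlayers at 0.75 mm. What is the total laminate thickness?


Total thickness = glass contribution + PVB contribution
  Glass: 3 * 5.2 = 15.6 mm
  PVB: 2 * 0.75 = 1.5 mm
  Total = 15.6 + 1.5 = 17.1 mm

17.1 mm


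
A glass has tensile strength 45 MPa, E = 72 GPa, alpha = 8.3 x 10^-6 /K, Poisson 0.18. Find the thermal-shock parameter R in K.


Thermal shock resistance: R = sigma * (1 - nu) / (E * alpha)
  Numerator = 45 * (1 - 0.18) = 36.9
  Denominator = 72 * 1000 * (8.3 x 10^-6) = 0.5976
  R = 36.9 / 0.5976 = 61.7 K

61.7 K


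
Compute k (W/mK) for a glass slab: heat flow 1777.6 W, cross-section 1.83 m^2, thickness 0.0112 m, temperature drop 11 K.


Fourier's law rearranged: k = Q * t / (A * dT)
  Numerator = 1777.6 * 0.0112 = 19.90912
  Denominator = 1.83 * 11 = 20.13
  k = 19.90912 / 20.13 = 0.989 W/mK

0.989 W/mK


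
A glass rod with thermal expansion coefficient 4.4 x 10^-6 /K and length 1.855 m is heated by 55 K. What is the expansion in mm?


Thermal expansion formula: dL = alpha * L0 * dT
  dL = (4.4 x 10^-6) * 1.855 * 55 = 0.00044891 m
Convert to mm: 0.00044891 * 1000 = 0.4489 mm

0.4489 mm


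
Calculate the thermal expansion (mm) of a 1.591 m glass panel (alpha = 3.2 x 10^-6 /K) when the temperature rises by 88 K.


Thermal expansion formula: dL = alpha * L0 * dT
  dL = (3.2 x 10^-6) * 1.591 * 88 = 0.00044803 m
Convert to mm: 0.00044803 * 1000 = 0.448 mm

0.448 mm


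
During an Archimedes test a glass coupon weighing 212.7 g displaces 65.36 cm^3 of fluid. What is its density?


Use the definition of density:
  rho = mass / volume
  rho = 212.7 / 65.36 = 3.254 g/cm^3

3.254 g/cm^3


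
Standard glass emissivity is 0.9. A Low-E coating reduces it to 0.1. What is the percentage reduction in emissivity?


Percentage reduction = (1 - coated/uncoated) * 100
  Ratio = 0.1 / 0.9 = 0.1111
  Reduction = (1 - 0.1111) * 100 = 88.9%

88.9%


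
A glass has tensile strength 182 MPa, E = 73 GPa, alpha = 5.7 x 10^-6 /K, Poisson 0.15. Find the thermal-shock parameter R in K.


Thermal shock resistance: R = sigma * (1 - nu) / (E * alpha)
  Numerator = 182 * (1 - 0.15) = 154.7
  Denominator = 73 * 1000 * (5.7 x 10^-6) = 0.4161
  R = 154.7 / 0.4161 = 371.8 K

371.8 K


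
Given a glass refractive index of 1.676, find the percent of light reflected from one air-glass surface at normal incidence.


Fresnel reflectance at normal incidence:
  R = ((n - 1)/(n + 1))^2
  (n - 1)/(n + 1) = (1.676 - 1)/(1.676 + 1) = 0.252616
  R = 0.252616^2 = 0.0638148
  R(%) = 0.0638148 * 100 = 6.381%

6.381%


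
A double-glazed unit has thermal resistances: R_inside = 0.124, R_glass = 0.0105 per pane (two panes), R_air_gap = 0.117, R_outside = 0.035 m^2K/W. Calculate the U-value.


Total thermal resistance (series):
  R_total = R_in + R_glass + R_air + R_glass + R_out
  R_total = 0.124 + 0.0105 + 0.117 + 0.0105 + 0.035 = 0.297 m^2K/W
U-value = 1 / R_total = 1 / 0.297 = 3.367 W/m^2K

3.367 W/m^2K


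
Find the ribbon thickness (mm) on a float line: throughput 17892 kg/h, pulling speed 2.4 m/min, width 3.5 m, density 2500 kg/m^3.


Ribbon cross-section from mass balance:
  Volume rate = throughput / density = 17892 / 2500 = 7.1568 m^3/h
  thickness = volume rate / (speed * 60 * width), i.e.
  thickness = throughput / (60 * speed * width * density) * 1000
  thickness = 17892 / (60 * 2.4 * 3.5 * 2500) * 1000 = 14.2 mm

14.2 mm


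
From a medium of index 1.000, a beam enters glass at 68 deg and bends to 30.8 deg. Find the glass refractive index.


Apply Snell's law: n1 * sin(theta1) = n2 * sin(theta2)
  n2 = n1 * sin(theta1) / sin(theta2)
  sin(68) = 0.927184
  sin(30.8) = 0.512043
  n2 = 1.000 * 0.927184 / 0.512043 = 1.8108

1.8108


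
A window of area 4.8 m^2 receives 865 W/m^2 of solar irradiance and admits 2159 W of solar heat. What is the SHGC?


Rearrange Q = Area * SHGC * Irradiance:
  SHGC = Q / (Area * Irradiance)
  SHGC = 2159 / (4.8 * 865) = 0.52

0.52


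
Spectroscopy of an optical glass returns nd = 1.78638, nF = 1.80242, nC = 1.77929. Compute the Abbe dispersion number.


Abbe number formula: Vd = (nd - 1) / (nF - nC)
  nd - 1 = 1.78638 - 1 = 0.78638
  nF - nC = 1.80242 - 1.77929 = 0.02313
  Vd = 0.78638 / 0.02313 = 34.0

34.0


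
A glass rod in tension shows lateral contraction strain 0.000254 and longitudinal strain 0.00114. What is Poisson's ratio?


Poisson's ratio: nu = lateral strain / axial strain
  nu = 0.000254 / 0.00114 = 0.2228

0.2228


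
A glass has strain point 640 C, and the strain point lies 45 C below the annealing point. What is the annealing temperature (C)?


T_anneal = T_strain + gap:
  T_anneal = 640 + 45 = 685 C

685 C


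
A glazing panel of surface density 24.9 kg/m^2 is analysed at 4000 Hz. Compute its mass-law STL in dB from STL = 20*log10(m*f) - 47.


Mass law: STL = 20 * log10(m * f) - 47
  m * f = 24.9 * 4000 = 99600
  log10(99600) = 4.99826
  STL = 20 * 4.99826 - 47 = 99.9652 - 47 = 53.0 dB

53.0 dB


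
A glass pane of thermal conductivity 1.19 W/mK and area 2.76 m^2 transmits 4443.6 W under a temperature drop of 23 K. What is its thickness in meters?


Fourier's law: t = k * A * dT / Q
  t = 1.19 * 2.76 * 23 / 4443.6
  t = 75.5412 / 4443.6 = 0.017 m

0.017 m


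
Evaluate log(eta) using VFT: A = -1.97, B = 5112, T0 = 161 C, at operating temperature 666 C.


VFT equation: log(eta) = A + B / (T - T0)
  T - T0 = 666 - 161 = 505
  B / (T - T0) = 5112 / 505 = 10.123
  log(eta) = -1.97 + 10.123 = 8.153

8.153


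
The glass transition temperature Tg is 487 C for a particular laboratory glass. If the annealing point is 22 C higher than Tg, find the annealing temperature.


The annealing temperature is Tg plus the offset:
  T_anneal = 487 + 22 = 509 C

509 C


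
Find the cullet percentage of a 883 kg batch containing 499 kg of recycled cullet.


Cullet ratio = (cullet mass / total batch mass) * 100
  Ratio = 499 / 883 * 100 = 56.51%

56.51%


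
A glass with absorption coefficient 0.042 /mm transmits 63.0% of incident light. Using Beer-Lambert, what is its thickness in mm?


Rearrange T = exp(-alpha * thickness):
  thickness = -ln(T) / alpha
  T = 63.0/100 = 0.63
  ln(T) = -0.46204
  -ln(T) = 0.46204
  thickness = 0.46204 / 0.042 = 11.0 mm

11.0 mm


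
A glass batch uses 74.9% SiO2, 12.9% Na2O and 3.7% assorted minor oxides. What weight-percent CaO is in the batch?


Pieces sum to 100%:
  CaO = 100 - (SiO2 + Na2O + others)
  CaO = 100 - (74.9 + 12.9 + 3.7) = 8.5%

8.5%


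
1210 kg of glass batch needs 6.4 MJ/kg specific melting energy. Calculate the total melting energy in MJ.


Total energy = mass * specific energy
  E = 1210 * 6.4 = 7744 MJ

7744 MJ


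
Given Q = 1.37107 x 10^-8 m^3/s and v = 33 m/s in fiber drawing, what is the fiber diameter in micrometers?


Cross-sectional area from continuity:
  A = Q / v = 1.37107 x 10^-8 / 33 = 4.154758 x 10^-10 m^2
Diameter from circular cross-section:
  d = sqrt(4A / pi) * 10^6 (m -> um)
  d = sqrt(4 * 4.154758 x 10^-10 / pi) * 10^6 = 23.0 um

23.0 um


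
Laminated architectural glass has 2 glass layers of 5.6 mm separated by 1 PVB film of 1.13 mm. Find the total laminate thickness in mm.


Total thickness = glass contribution + PVB contribution
  Glass: 2 * 5.6 = 11.2 mm
  PVB: 1 * 1.13 = 1.13 mm
  Total = 11.2 + 1.13 = 12.33 mm

12.33 mm


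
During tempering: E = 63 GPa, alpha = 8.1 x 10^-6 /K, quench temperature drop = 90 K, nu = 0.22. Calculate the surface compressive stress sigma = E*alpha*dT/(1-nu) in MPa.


Tempering stress: sigma = E * alpha * dT / (1 - nu)
  E (MPa) = 63 * 1000 = 63000
  Numerator = 63000 * (8.1 x 10^-6) * 90 = 45.927
  Denominator = 1 - 0.22 = 0.78
  sigma = 45.927 / 0.78 = 58.9 MPa

58.9 MPa


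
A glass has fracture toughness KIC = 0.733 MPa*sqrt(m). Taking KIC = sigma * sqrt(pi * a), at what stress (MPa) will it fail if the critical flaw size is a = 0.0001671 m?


Rearrange KIC = sigma * sqrt(pi * a):
  sigma = KIC / sqrt(pi * a)
  sqrt(pi * 0.0001671) = 0.022912
  sigma = 0.733 / 0.022912 = 31.99 MPa

31.99 MPa


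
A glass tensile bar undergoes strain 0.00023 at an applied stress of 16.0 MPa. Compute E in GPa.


Young's modulus: E = stress / strain
  E = 16.0 MPa / 0.00023 = 69565.22 MPa
Convert to GPa: 69565.22 / 1000 = 69.57 GPa

69.57 GPa


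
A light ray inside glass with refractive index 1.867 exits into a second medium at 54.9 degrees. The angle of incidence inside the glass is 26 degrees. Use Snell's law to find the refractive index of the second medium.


Apply Snell's law: n1 * sin(theta1) = n2 * sin(theta2)
  n2 = n1 * sin(theta1) / sin(theta2)
  sin(26) = 0.438371
  sin(54.9) = 0.81815
  n2 = 1.867 * 0.438371 / 0.81815 = 1.0004

1.0004


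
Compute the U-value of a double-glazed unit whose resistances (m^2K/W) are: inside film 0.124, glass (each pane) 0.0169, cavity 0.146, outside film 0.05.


Total thermal resistance (series):
  R_total = R_in + R_glass + R_air + R_glass + R_out
  R_total = 0.124 + 0.0169 + 0.146 + 0.0169 + 0.05 = 0.3538 m^2K/W
U-value = 1 / R_total = 1 / 0.3538 = 2.826 W/m^2K

2.826 W/m^2K


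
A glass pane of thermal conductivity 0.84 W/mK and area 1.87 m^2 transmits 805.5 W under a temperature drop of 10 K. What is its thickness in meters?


Fourier's law: t = k * A * dT / Q
  t = 0.84 * 1.87 * 10 / 805.5
  t = 15.708 / 805.5 = 0.0195 m

0.0195 m


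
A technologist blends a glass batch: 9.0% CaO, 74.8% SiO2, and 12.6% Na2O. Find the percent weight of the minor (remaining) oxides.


Sum the three major oxides:
  SiO2 + Na2O + CaO = 74.8 + 12.6 + 9.0 = 96.4%
Subtract from 100%:
  Others = 100 - 96.4 = 3.6%

3.6%


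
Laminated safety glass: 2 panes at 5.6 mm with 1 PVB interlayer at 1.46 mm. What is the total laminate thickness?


Total thickness = glass contribution + PVB contribution
  Glass: 2 * 5.6 = 11.2 mm
  PVB: 1 * 1.46 = 1.46 mm
  Total = 11.2 + 1.46 = 12.66 mm

12.66 mm


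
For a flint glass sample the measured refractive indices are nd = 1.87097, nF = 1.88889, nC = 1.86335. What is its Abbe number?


Abbe number formula: Vd = (nd - 1) / (nF - nC)
  nd - 1 = 1.87097 - 1 = 0.87097
  nF - nC = 1.88889 - 1.86335 = 0.02554
  Vd = 0.87097 / 0.02554 = 34.1

34.1


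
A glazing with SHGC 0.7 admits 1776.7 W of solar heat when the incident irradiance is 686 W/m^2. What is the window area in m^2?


Rearrange Q = Area * SHGC * Irradiance:
  Area = Q / (SHGC * Irradiance)
  Area = 1776.7 / (0.7 * 686) = 3.7 m^2

3.7 m^2


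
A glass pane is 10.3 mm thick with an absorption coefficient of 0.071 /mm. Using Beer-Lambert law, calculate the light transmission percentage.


Beer-Lambert law: T = exp(-alpha * thickness)
  exponent = -0.071 * 10.3 = -0.7313
  T = exp(-0.7313) = 0.4813
  Percentage = 0.4813 * 100 = 48.13%

48.13%


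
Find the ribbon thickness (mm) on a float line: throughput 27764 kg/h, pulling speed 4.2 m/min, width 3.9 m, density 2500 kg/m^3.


Ribbon cross-section from mass balance:
  Volume rate = throughput / density = 27764 / 2500 = 11.1056 m^3/h
  thickness = volume rate / (speed * 60 * width), i.e.
  thickness = throughput / (60 * speed * width * density) * 1000
  thickness = 27764 / (60 * 4.2 * 3.9 * 2500) * 1000 = 11.3 mm

11.3 mm


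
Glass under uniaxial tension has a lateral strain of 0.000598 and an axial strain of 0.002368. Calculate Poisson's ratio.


Poisson's ratio: nu = lateral strain / axial strain
  nu = 0.000598 / 0.002368 = 0.2525

0.2525


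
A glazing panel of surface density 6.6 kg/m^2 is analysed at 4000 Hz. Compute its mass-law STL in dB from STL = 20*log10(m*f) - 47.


Mass law: STL = 20 * log10(m * f) - 47
  m * f = 6.6 * 4000 = 26400
  log10(26400) = 4.4216
  STL = 20 * 4.4216 - 47 = 88.432 - 47 = 41.4 dB

41.4 dB


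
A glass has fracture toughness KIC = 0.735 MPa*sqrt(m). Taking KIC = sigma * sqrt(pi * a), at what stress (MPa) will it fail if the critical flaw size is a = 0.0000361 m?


Rearrange KIC = sigma * sqrt(pi * a):
  sigma = KIC / sqrt(pi * a)
  sqrt(pi * 0.0000361) = 0.010649
  sigma = 0.735 / 0.010649 = 69.02 MPa

69.02 MPa


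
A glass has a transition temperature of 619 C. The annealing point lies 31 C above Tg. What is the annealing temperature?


The annealing temperature is Tg plus the offset:
  T_anneal = 619 + 31 = 650 C

650 C


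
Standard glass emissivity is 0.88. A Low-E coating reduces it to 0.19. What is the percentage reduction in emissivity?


Percentage reduction = (1 - coated/uncoated) * 100
  Ratio = 0.19 / 0.88 = 0.2159
  Reduction = (1 - 0.2159) * 100 = 78.4%

78.4%


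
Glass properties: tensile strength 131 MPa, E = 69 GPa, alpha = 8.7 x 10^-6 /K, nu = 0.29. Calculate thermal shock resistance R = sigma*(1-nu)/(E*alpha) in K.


Thermal shock resistance: R = sigma * (1 - nu) / (E * alpha)
  Numerator = 131 * (1 - 0.29) = 93.01
  Denominator = 69 * 1000 * (8.7 x 10^-6) = 0.6003
  R = 93.01 / 0.6003 = 154.9 K

154.9 K


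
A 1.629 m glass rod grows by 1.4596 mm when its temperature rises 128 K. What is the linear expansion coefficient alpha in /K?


Rearrange dL = alpha * L0 * dT for alpha:
  alpha = dL / (L0 * dT)
  alpha = (1.4596 / 1000) / (1.629 * 128) = 0.000007 /K = 7 x 10^-6 /K

7 x 10^-6 /K


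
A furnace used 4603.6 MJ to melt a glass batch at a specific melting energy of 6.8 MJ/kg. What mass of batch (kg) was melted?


Rearrange E = m * s for m:
  m = E / s
  m = 4603.6 / 6.8 = 677.0 kg

677.0 kg


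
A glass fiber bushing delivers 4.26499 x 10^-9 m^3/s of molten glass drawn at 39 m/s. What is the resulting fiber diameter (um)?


Cross-sectional area from continuity:
  A = Q / v = 4.26499 x 10^-9 / 39 = 1.093587 x 10^-10 m^2
Diameter from circular cross-section:
  d = sqrt(4A / pi) * 10^6 (m -> um)
  d = sqrt(4 * 1.093587 x 10^-10 / pi) * 10^6 = 11.8 um

11.8 um


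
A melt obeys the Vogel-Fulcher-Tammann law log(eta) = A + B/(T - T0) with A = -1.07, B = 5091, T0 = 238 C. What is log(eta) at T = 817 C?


VFT equation: log(eta) = A + B / (T - T0)
  T - T0 = 817 - 238 = 579
  B / (T - T0) = 5091 / 579 = 8.793
  log(eta) = -1.07 + 8.793 = 7.723

7.723


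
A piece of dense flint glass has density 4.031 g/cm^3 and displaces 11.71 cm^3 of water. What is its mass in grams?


Rearrange rho = m / V:
  m = rho * V
  m = 4.031 * 11.71 = 47.203 g

47.203 g


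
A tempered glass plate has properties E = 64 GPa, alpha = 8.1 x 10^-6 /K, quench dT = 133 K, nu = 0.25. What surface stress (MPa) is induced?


Tempering stress: sigma = E * alpha * dT / (1 - nu)
  E (MPa) = 64 * 1000 = 64000
  Numerator = 64000 * (8.1 x 10^-6) * 133 = 68.9472
  Denominator = 1 - 0.25 = 0.75
  sigma = 68.9472 / 0.75 = 91.9 MPa

91.9 MPa


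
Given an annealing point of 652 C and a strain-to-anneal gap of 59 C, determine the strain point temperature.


Strain point = annealing point - difference:
  T_strain = 652 - 59 = 593 C

593 C


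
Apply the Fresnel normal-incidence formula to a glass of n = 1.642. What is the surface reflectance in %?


Fresnel reflectance at normal incidence:
  R = ((n - 1)/(n + 1))^2
  (n - 1)/(n + 1) = (1.642 - 1)/(1.642 + 1) = 0.242998
  R = 0.242998^2 = 0.059048
  R(%) = 0.059048 * 100 = 5.905%

5.905%


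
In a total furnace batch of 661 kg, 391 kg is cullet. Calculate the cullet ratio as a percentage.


Cullet ratio = (cullet mass / total batch mass) * 100
  Ratio = 391 / 661 * 100 = 59.15%

59.15%


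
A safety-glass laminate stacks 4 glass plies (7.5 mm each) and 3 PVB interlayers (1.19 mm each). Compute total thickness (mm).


Total thickness = glass contribution + PVB contribution
  Glass: 4 * 7.5 = 30.0 mm
  PVB: 3 * 1.19 = 3.57 mm
  Total = 30.0 + 3.57 = 33.57 mm

33.57 mm


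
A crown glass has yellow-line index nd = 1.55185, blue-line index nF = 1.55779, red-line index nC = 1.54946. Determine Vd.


Abbe number formula: Vd = (nd - 1) / (nF - nC)
  nd - 1 = 1.55185 - 1 = 0.55185
  nF - nC = 1.55779 - 1.54946 = 0.00833
  Vd = 0.55185 / 0.00833 = 66.25

66.25


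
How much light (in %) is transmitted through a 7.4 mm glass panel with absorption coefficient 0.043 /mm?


Beer-Lambert law: T = exp(-alpha * thickness)
  exponent = -0.043 * 7.4 = -0.3182
  T = exp(-0.3182) = 0.7275
  Percentage = 0.7275 * 100 = 72.75%

72.75%


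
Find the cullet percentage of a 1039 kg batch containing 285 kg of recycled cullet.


Cullet ratio = (cullet mass / total batch mass) * 100
  Ratio = 285 / 1039 * 100 = 27.43%

27.43%


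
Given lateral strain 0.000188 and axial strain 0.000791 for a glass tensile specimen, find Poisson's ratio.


Poisson's ratio: nu = lateral strain / axial strain
  nu = 0.000188 / 0.000791 = 0.2377

0.2377


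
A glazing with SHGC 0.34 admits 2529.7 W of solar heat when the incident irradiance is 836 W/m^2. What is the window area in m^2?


Rearrange Q = Area * SHGC * Irradiance:
  Area = Q / (SHGC * Irradiance)
  Area = 2529.7 / (0.34 * 836) = 8.9 m^2

8.9 m^2


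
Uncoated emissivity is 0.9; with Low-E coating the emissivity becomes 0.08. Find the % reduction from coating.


Percentage reduction = (1 - coated/uncoated) * 100
  Ratio = 0.08 / 0.9 = 0.0889
  Reduction = (1 - 0.0889) * 100 = 91.1%

91.1%


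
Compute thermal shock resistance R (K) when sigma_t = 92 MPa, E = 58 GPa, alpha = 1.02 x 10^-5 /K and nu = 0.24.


Thermal shock resistance: R = sigma * (1 - nu) / (E * alpha)
  Numerator = 92 * (1 - 0.24) = 69.92
  Denominator = 58 * 1000 * (1.02 x 10^-5) = 0.5916
  R = 69.92 / 0.5916 = 118.2 K

118.2 K


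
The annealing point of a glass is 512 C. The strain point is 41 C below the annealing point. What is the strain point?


Strain point = annealing point - difference:
  T_strain = 512 - 41 = 471 C

471 C


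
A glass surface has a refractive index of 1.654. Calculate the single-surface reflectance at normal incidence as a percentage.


Fresnel reflectance at normal incidence:
  R = ((n - 1)/(n + 1))^2
  (n - 1)/(n + 1) = (1.654 - 1)/(1.654 + 1) = 0.24642
  R = 0.24642^2 = 0.0607228
  R(%) = 0.0607228 * 100 = 6.072%

6.072%


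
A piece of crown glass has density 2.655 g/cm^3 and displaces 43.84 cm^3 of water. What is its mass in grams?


Rearrange rho = m / V:
  m = rho * V
  m = 2.655 * 43.84 = 116.395 g

116.395 g


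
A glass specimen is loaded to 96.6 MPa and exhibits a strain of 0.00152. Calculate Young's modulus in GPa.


Young's modulus: E = stress / strain
  E = 96.6 MPa / 0.00152 = 63552.63 MPa
Convert to GPa: 63552.63 / 1000 = 63.55 GPa

63.55 GPa


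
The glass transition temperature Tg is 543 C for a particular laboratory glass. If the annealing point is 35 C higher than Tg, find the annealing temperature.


The annealing temperature is Tg plus the offset:
  T_anneal = 543 + 35 = 578 C

578 C


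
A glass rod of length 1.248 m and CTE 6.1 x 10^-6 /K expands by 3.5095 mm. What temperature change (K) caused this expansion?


Rearrange dL = alpha * L0 * dT for dT:
  dT = dL / (alpha * L0)
  dL (m) = 3.5095 / 1000 = 0.0035095
  dT = 0.0035095 / ((6.1 x 10^-6) * 1.248) = 461.0 K

461.0 K


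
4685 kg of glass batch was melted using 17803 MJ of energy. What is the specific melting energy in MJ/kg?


Rearrange E = m * s for s:
  s = E / m
  s = 17803 / 4685 = 3.8 MJ/kg

3.8 MJ/kg


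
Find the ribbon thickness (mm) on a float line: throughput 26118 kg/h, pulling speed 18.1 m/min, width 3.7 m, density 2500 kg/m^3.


Ribbon cross-section from mass balance:
  Volume rate = throughput / density = 26118 / 2500 = 10.4472 m^3/h
  thickness = volume rate / (speed * 60 * width), i.e.
  thickness = throughput / (60 * speed * width * density) * 1000
  thickness = 26118 / (60 * 18.1 * 3.7 * 2500) * 1000 = 2.6 mm

2.6 mm


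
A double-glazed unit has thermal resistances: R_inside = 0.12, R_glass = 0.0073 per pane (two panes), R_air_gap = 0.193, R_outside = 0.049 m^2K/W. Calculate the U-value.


Total thermal resistance (series):
  R_total = R_in + R_glass + R_air + R_glass + R_out
  R_total = 0.12 + 0.0073 + 0.193 + 0.0073 + 0.049 = 0.3766 m^2K/W
U-value = 1 / R_total = 1 / 0.3766 = 2.655 W/m^2K

2.655 W/m^2K


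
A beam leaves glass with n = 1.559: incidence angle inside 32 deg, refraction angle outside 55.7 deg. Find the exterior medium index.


Apply Snell's law: n1 * sin(theta1) = n2 * sin(theta2)
  n2 = n1 * sin(theta1) / sin(theta2)
  sin(32) = 0.529919
  sin(55.7) = 0.826098
  n2 = 1.559 * 0.529919 / 0.826098 = 1.0001

1.0001


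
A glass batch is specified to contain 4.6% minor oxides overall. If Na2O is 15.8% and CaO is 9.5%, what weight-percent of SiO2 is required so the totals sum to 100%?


Known pieces sum to 100%:
  SiO2 = 100 - (others + Na2O + CaO)
  SiO2 = 100 - (4.6 + 15.8 + 9.5) = 70.1%

70.1%


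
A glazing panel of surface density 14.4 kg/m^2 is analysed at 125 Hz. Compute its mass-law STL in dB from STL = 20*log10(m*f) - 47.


Mass law: STL = 20 * log10(m * f) - 47
  m * f = 14.4 * 125 = 1800
  log10(1800) = 3.25527
  STL = 20 * 3.25527 - 47 = 65.1054 - 47 = 18.1 dB

18.1 dB


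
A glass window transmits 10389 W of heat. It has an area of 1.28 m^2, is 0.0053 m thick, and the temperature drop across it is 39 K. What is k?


Fourier's law rearranged: k = Q * t / (A * dT)
  Numerator = 10389 * 0.0053 = 55.0617
  Denominator = 1.28 * 39 = 49.92
  k = 55.0617 / 49.92 = 1.103 W/mK

1.103 W/mK


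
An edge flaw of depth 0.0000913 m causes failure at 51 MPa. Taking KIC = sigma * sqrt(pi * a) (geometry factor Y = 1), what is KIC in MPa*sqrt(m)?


Fracture toughness: KIC = sigma * sqrt(pi * a)
  pi * a = pi * 0.0000913 = 0.000286827
  sqrt(pi * a) = 0.016936
  KIC = 51 * 0.016936 = 0.864 MPa*sqrt(m)

0.864 MPa*sqrt(m)


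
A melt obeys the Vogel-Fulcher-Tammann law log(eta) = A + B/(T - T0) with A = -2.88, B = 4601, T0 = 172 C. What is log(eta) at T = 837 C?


VFT equation: log(eta) = A + B / (T - T0)
  T - T0 = 837 - 172 = 665
  B / (T - T0) = 4601 / 665 = 6.919
  log(eta) = -2.88 + 6.919 = 4.039

4.039


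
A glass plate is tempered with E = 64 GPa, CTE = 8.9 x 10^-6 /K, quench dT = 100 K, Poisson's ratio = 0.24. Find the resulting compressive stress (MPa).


Tempering stress: sigma = E * alpha * dT / (1 - nu)
  E (MPa) = 64 * 1000 = 64000
  Numerator = 64000 * (8.9 x 10^-6) * 100 = 56.96
  Denominator = 1 - 0.24 = 0.76
  sigma = 56.96 / 0.76 = 74.9 MPa

74.9 MPa


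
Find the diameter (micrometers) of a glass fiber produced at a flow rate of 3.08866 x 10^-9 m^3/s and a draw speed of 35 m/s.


Cross-sectional area from continuity:
  A = Q / v = 3.08866 x 10^-9 / 35 = 8.824743 x 10^-11 m^2
Diameter from circular cross-section:
  d = sqrt(4A / pi) * 10^6 (m -> um)
  d = sqrt(4 * 8.824743 x 10^-11 / pi) * 10^6 = 10.6 um

10.6 um


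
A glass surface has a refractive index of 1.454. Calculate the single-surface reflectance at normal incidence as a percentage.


Fresnel reflectance at normal incidence:
  R = ((n - 1)/(n + 1))^2
  (n - 1)/(n + 1) = (1.454 - 1)/(1.454 + 1) = 0.185004
  R = 0.185004^2 = 0.0342265
  R(%) = 0.0342265 * 100 = 3.423%

3.423%


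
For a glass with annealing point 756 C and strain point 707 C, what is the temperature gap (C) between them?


Gap = T_anneal - T_strain:
  gap = 756 - 707 = 49 C

49 C


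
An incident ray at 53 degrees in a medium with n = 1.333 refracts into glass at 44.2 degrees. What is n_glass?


Apply Snell's law: n1 * sin(theta1) = n2 * sin(theta2)
  n2 = n1 * sin(theta1) / sin(theta2)
  sin(53) = 0.798636
  sin(44.2) = 0.697165
  n2 = 1.333 * 0.798636 / 0.697165 = 1.527

1.527


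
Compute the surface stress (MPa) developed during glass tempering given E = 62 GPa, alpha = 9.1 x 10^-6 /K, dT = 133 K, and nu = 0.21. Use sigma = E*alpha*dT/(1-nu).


Tempering stress: sigma = E * alpha * dT / (1 - nu)
  E (MPa) = 62 * 1000 = 62000
  Numerator = 62000 * (9.1 x 10^-6) * 133 = 75.0386
  Denominator = 1 - 0.21 = 0.79
  sigma = 75.0386 / 0.79 = 95.0 MPa

95.0 MPa


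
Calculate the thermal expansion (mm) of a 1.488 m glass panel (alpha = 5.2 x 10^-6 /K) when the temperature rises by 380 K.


Thermal expansion formula: dL = alpha * L0 * dT
  dL = (5.2 x 10^-6) * 1.488 * 380 = 0.00294029 m
Convert to mm: 0.00294029 * 1000 = 2.9403 mm

2.9403 mm


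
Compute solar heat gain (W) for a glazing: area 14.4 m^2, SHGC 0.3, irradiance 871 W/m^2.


Solar heat gain: Q = Area * SHGC * Irradiance
  Q = 14.4 * 0.3 * 871 = 3762.7 W

3762.7 W


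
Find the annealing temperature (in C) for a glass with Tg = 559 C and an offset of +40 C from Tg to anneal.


The annealing temperature is Tg plus the offset:
  T_anneal = 559 + 40 = 599 C

599 C


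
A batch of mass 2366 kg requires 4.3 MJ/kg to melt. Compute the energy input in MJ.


Total energy = mass * specific energy
  E = 2366 * 4.3 = 10173.8 MJ

10173.8 MJ


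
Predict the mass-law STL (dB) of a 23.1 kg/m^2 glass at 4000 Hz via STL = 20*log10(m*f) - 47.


Mass law: STL = 20 * log10(m * f) - 47
  m * f = 23.1 * 4000 = 92400
  log10(92400) = 4.96567
  STL = 20 * 4.96567 - 47 = 99.3134 - 47 = 52.3 dB

52.3 dB


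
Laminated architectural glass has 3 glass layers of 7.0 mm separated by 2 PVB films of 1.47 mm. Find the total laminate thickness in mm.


Total thickness = glass contribution + PVB contribution
  Glass: 3 * 7.0 = 21.0 mm
  PVB: 2 * 1.47 = 2.94 mm
  Total = 21.0 + 2.94 = 23.94 mm

23.94 mm


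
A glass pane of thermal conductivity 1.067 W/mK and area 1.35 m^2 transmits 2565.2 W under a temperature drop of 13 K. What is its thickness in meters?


Fourier's law: t = k * A * dT / Q
  t = 1.067 * 1.35 * 13 / 2565.2
  t = 18.72585 / 2565.2 = 0.0073 m

0.0073 m


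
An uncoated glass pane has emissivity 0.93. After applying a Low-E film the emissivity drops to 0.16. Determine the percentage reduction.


Percentage reduction = (1 - coated/uncoated) * 100
  Ratio = 0.16 / 0.93 = 0.172
  Reduction = (1 - 0.172) * 100 = 82.8%

82.8%


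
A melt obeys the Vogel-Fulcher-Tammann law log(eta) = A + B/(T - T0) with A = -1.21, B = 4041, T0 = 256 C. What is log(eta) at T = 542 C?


VFT equation: log(eta) = A + B / (T - T0)
  T - T0 = 542 - 256 = 286
  B / (T - T0) = 4041 / 286 = 14.129
  log(eta) = -1.21 + 14.129 = 12.919

12.919


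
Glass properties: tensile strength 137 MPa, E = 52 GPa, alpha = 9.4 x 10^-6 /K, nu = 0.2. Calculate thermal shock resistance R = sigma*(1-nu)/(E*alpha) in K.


Thermal shock resistance: R = sigma * (1 - nu) / (E * alpha)
  Numerator = 137 * (1 - 0.2) = 109.6
  Denominator = 52 * 1000 * (9.4 x 10^-6) = 0.4888
  R = 109.6 / 0.4888 = 224.2 K

224.2 K


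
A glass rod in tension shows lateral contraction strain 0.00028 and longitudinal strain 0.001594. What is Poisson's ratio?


Poisson's ratio: nu = lateral strain / axial strain
  nu = 0.00028 / 0.001594 = 0.1757

0.1757


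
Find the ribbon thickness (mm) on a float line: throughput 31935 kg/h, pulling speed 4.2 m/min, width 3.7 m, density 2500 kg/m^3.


Ribbon cross-section from mass balance:
  Volume rate = throughput / density = 31935 / 2500 = 12.774 m^3/h
  thickness = volume rate / (speed * 60 * width), i.e.
  thickness = throughput / (60 * speed * width * density) * 1000
  thickness = 31935 / (60 * 4.2 * 3.7 * 2500) * 1000 = 13.7 mm

13.7 mm


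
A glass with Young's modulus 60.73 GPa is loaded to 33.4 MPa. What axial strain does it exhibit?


Rearrange E = sigma / epsilon:
  epsilon = sigma / E
  E (MPa) = 60.73 * 1000 = 60730
  epsilon = 33.4 / 60730 = 0.00055

0.00055


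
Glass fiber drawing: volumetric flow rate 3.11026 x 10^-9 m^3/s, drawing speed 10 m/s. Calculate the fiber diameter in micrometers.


Cross-sectional area from continuity:
  A = Q / v = 3.11026 x 10^-9 / 10 = 3.11026 x 10^-10 m^2
Diameter from circular cross-section:
  d = sqrt(4A / pi) * 10^6 (m -> um)
  d = sqrt(4 * 3.11026 x 10^-10 / pi) * 10^6 = 19.9 um

19.9 um


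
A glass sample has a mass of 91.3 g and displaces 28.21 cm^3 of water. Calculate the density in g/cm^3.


Use the definition of density:
  rho = mass / volume
  rho = 91.3 / 28.21 = 3.236 g/cm^3

3.236 g/cm^3


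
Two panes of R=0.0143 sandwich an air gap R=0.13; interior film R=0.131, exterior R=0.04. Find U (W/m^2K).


Total thermal resistance (series):
  R_total = R_in + R_glass + R_air + R_glass + R_out
  R_total = 0.131 + 0.0143 + 0.13 + 0.0143 + 0.04 = 0.3296 m^2K/W
U-value = 1 / R_total = 1 / 0.3296 = 3.034 W/m^2K

3.034 W/m^2K


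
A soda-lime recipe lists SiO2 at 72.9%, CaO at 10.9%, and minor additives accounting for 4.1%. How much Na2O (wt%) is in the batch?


Pieces sum to 100%:
  Na2O = 100 - (SiO2 + CaO + others)
  Na2O = 100 - (72.9 + 10.9 + 4.1) = 12.1%

12.1%


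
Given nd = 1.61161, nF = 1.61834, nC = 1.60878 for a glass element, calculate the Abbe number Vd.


Abbe number formula: Vd = (nd - 1) / (nF - nC)
  nd - 1 = 1.61161 - 1 = 0.61161
  nF - nC = 1.61834 - 1.60878 = 0.00956
  Vd = 0.61161 / 0.00956 = 63.98

63.98


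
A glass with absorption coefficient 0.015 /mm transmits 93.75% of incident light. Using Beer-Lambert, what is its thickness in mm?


Rearrange T = exp(-alpha * thickness):
  thickness = -ln(T) / alpha
  T = 93.75/100 = 0.9375
  ln(T) = -0.06454
  -ln(T) = 0.06454
  thickness = 0.06454 / 0.015 = 4.3 mm

4.3 mm


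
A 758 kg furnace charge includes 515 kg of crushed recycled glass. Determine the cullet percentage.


Cullet ratio = (cullet mass / total batch mass) * 100
  Ratio = 515 / 758 * 100 = 67.94%

67.94%


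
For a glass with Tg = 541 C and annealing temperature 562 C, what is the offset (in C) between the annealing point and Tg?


Offset = T_anneal - Tg:
  offset = 562 - 541 = 21 C

21 C


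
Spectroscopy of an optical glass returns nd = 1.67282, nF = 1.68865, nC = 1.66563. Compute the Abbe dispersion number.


Abbe number formula: Vd = (nd - 1) / (nF - nC)
  nd - 1 = 1.67282 - 1 = 0.67282
  nF - nC = 1.68865 - 1.66563 = 0.02302
  Vd = 0.67282 / 0.02302 = 29.23

29.23


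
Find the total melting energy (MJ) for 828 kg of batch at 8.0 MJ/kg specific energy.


Total energy = mass * specific energy
  E = 828 * 8.0 = 6624 MJ

6624 MJ


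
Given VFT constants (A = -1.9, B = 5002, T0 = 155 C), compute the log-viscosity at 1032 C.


VFT equation: log(eta) = A + B / (T - T0)
  T - T0 = 1032 - 155 = 877
  B / (T - T0) = 5002 / 877 = 5.704
  log(eta) = -1.9 + 5.704 = 3.804

3.804


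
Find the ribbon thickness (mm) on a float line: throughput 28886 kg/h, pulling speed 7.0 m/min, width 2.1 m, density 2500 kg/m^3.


Ribbon cross-section from mass balance:
  Volume rate = throughput / density = 28886 / 2500 = 11.5544 m^3/h
  thickness = volume rate / (speed * 60 * width), i.e.
  thickness = throughput / (60 * speed * width * density) * 1000
  thickness = 28886 / (60 * 7.0 * 2.1 * 2500) * 1000 = 13.1 mm

13.1 mm


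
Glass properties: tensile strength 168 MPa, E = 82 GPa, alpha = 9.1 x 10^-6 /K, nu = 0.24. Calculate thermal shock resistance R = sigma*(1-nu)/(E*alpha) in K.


Thermal shock resistance: R = sigma * (1 - nu) / (E * alpha)
  Numerator = 168 * (1 - 0.24) = 127.68
  Denominator = 82 * 1000 * (9.1 x 10^-6) = 0.7462
  R = 127.68 / 0.7462 = 171.1 K

171.1 K


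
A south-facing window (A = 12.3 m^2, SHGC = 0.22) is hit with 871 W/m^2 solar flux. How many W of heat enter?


Solar heat gain: Q = Area * SHGC * Irradiance
  Q = 12.3 * 0.22 * 871 = 2356.9 W

2356.9 W


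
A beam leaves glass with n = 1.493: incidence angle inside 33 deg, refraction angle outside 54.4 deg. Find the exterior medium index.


Apply Snell's law: n1 * sin(theta1) = n2 * sin(theta2)
  n2 = n1 * sin(theta1) / sin(theta2)
  sin(33) = 0.544639
  sin(54.4) = 0.813101
  n2 = 1.493 * 0.544639 / 0.813101 = 1.0001

1.0001


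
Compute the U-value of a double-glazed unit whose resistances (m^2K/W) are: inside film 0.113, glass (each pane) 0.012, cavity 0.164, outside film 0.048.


Total thermal resistance (series):
  R_total = R_in + R_glass + R_air + R_glass + R_out
  R_total = 0.113 + 0.012 + 0.164 + 0.012 + 0.048 = 0.349 m^2K/W
U-value = 1 / R_total = 1 / 0.349 = 2.865 W/m^2K

2.865 W/m^2K


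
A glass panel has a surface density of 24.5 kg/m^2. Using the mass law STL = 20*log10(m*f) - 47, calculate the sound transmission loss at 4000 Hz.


Mass law: STL = 20 * log10(m * f) - 47
  m * f = 24.5 * 4000 = 98000
  log10(98000) = 4.99123
  STL = 20 * 4.99123 - 47 = 99.8246 - 47 = 52.8 dB

52.8 dB


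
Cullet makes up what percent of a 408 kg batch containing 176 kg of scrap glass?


Cullet ratio = (cullet mass / total batch mass) * 100
  Ratio = 176 / 408 * 100 = 43.14%

43.14%


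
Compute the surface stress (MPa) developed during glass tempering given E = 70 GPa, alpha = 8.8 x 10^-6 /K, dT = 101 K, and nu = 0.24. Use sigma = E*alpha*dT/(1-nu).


Tempering stress: sigma = E * alpha * dT / (1 - nu)
  E (MPa) = 70 * 1000 = 70000
  Numerator = 70000 * (8.8 x 10^-6) * 101 = 62.216
  Denominator = 1 - 0.24 = 0.76
  sigma = 62.216 / 0.76 = 81.9 MPa

81.9 MPa


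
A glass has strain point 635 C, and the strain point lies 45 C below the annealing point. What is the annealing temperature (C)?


T_anneal = T_strain + gap:
  T_anneal = 635 + 45 = 680 C

680 C


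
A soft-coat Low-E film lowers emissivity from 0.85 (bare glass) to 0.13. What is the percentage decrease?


Percentage reduction = (1 - coated/uncoated) * 100
  Ratio = 0.13 / 0.85 = 0.1529
  Reduction = (1 - 0.1529) * 100 = 84.7%

84.7%
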